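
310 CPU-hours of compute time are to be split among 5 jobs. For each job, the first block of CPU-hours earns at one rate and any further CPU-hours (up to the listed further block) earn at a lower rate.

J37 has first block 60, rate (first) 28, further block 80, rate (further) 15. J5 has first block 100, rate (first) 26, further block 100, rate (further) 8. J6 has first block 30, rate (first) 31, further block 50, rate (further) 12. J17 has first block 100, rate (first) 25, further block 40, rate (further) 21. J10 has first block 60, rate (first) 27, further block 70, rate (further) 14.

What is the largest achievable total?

Rank every tier by rate: J6/first 31 > J37/first 28 > J10/first 27 > J5/first 26 > J17/first 25 > J17/second 21 > J37/second 15 > J10/second 14 > J6/second 12 > J5/second 8.
J6 first at 31: fill all 30 — 280 left.
J37 first at 28: fill all 60 — 220 left.
Fill J10 first block (60 at 27) — 160 left.
J5/first (26): +100 — 60 left.
J17/first: +60 of 100 at 25; pool empty.
Total = 31×30 + 28×60 + 27×60 + 26×100 + 25×60 = 8330.

8330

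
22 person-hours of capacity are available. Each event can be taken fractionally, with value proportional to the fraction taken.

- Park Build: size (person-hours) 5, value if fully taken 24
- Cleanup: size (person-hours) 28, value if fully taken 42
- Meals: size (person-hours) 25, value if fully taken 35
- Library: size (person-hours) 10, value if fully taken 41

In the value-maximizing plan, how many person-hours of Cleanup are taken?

Best value per unit of size first: Park Build 24/5≈4.8, Library 41/10≈4.1, Cleanup 42/28≈1.5, Meals 35/25≈1.4.
All 5 person-hours of Park Build fit (value 24) — 17 remain.
Library: take in full, 10 person-hours for value 41 — 7 left.
7 person-hours left: a 7/28 share of Cleanup gives 42×7/28 = 10.5.

7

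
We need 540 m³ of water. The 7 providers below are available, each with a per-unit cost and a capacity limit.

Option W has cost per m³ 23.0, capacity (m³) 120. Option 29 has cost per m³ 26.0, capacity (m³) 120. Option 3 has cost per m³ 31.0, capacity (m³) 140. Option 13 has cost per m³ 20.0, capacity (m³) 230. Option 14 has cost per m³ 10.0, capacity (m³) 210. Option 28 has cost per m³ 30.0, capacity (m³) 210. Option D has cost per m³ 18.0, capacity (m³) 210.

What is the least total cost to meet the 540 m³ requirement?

Cheapest first:
Take 210 from Option 14 at 10.0 → need 330 more.
Take 210 from Option D at 18.0 → need 120 more.
Option 13 at 20.0: take 120 of its 230 → requirement met.
Option W, Option 29, Option 28, Option 3: unused.
Cost = 210×10.0 + 210×18.0 + 120×20.0 = 8280.

8280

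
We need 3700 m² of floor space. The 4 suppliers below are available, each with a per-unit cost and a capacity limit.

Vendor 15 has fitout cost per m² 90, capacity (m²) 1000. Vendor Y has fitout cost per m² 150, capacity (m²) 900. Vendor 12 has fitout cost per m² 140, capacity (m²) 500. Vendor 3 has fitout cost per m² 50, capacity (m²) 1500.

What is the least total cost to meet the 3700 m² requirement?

Cheapest first:
Vendor 3 (50): use full 1500 ; 2200 m² to go.
Take 1000 from Vendor 15 at 90 ; need 1200 more.
Vendor 12 at 140: take all 500 m² ; 700 still needed.
Take 700 from Vendor Y at 150 to finish.
Cost = 1500×50 + 1000×90 + 500×140 + 700×150 = 340000.

340000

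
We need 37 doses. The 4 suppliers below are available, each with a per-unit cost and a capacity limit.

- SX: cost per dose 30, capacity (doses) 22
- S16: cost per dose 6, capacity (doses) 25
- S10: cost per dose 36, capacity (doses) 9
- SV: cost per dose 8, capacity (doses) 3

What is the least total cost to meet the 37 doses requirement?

Use suppliers in increasing cost order.
S16 at 6: take all 25 doses ; 12 still needed.
Take 3 from SV at 8 ; need 9 more.
SX at 30: take 9 of its 22 ; requirement met.
S10: unused.
Cost = 25×6 + 3×8 + 9×30 = 444.

444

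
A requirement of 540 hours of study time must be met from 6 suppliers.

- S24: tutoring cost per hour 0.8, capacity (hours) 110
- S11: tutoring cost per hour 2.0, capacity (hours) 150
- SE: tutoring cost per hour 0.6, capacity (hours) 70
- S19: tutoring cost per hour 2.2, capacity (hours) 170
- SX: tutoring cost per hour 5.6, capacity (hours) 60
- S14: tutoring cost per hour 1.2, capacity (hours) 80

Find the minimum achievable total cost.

Cheapest first:
SE at 0.6: take all 70 hours — 470 still needed.
Take 110 from S24 at 0.8 — need 360 more.
Take 80 from S14 at 1.2 — need 280 more.
S11 at 2.0: take all 150 hours — 130 still needed.
S19 (2.2): take the remaining 130 — done.
SX: unused.
Cost = 70×0.6 + 110×0.8 + 80×1.2 + 150×2.0 + 130×2.2 = 812.

812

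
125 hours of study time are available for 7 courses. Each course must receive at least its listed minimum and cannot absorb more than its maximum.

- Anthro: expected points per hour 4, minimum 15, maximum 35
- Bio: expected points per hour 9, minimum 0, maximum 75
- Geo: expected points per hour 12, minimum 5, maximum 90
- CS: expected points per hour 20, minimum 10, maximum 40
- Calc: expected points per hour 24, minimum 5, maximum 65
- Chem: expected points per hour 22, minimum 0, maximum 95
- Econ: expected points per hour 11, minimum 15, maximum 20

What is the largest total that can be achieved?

Meeting every minimum uses 15+0+5+10+5+0+15 = 50 hours, leaving 75.
Order the courses by expected points per hour: Calc 24 > Chem 22 > CS 20 > Geo 12 > Econ 11 > Bio 9 > Anthro 4.
Give Calc 60 more to hit its cap of 65 → 15 left.
Chem has room for 95 more but only 15 remain, so it gets 15.
Total = 4×15 + 12×5 + 20×10 + 24×65 + 22×15 + 11×15 = 2375.

2375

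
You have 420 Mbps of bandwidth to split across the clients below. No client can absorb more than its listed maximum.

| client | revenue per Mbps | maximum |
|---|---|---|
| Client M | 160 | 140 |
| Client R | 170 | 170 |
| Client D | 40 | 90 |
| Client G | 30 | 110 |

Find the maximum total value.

Rank by revenue per Mbps: Client R 170 > Client M 160 > Client D 40 > Client G 30.
Client R: +170 to 170 (cap) — 250 left.
Give Client M 140 to hit its cap of 140 — 110 left.
Client D: +90 to 90 (cap) — 20 left.
Only 20 left; Client G takes them to reach 20.
Total = 160×140 + 170×170 + 40×90 + 30×20 = 55500.

55500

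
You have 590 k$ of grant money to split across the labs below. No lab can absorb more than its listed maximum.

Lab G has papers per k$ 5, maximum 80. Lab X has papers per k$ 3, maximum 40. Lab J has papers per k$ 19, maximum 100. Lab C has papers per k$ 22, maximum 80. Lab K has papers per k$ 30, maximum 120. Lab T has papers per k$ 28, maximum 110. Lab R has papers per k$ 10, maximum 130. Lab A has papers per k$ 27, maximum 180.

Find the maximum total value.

Rank by papers per k$: Lab K 30 > Lab T 28 > Lab A 27 > Lab C 22 > Lab J 19 > Lab R 10 > Lab G 5 > Lab X 3.
Lab K: +120 to 120 (cap) ; 470 left.
Give Lab T 110 to hit its cap of 110 ; 360 left.
Lab A takes 180 to reach its cap of 180 ; 180 left.
Lab C: +80 to 80 (cap) ; 100 left.
Lab J: +100 to 100 (cap) ; 0 left.
Total = 19×100 + 22×80 + 30×120 + 28×110 + 27×180 = 15200.

15200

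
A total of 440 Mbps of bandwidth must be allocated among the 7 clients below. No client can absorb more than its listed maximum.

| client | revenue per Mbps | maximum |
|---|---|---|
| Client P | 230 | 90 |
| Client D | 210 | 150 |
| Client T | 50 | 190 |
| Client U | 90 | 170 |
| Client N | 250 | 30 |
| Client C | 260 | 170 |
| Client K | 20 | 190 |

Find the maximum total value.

103900

Rank by revenue per Mbps: Client C 260 > Client N 250 > Client P 230 > Client D 210 > Client U 90 > Client T 50 > Client K 20.
Give Client C 170 to hit its cap of 170 ; 270 left.
Give Client N 30 to hit its cap of 30 ; 240 left.
Client P takes 90 to reach its cap of 90 ; 150 left.
Give Client D 150 to hit its cap of 150 ; 0 left.
Total = 230×90 + 210×150 + 250×30 + 260×170 = 103900.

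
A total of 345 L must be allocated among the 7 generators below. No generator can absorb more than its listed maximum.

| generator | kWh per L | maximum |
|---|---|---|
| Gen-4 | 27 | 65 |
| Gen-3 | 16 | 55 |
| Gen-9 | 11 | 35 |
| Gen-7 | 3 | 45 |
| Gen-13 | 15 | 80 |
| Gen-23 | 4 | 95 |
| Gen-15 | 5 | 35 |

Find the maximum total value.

Rank by kWh per L: Gen-4 27 > Gen-3 16 > Gen-13 15 > Gen-9 11 > Gen-15 5 > Gen-23 4 > Gen-7 3.
Gen-4 takes 65 to reach its cap of 65 — 280 left.
Give Gen-3 55 to hit its cap of 55 — 225 left.
Give Gen-13 80 to hit its cap of 80 — 145 left.
Gen-9 takes 35 to reach its cap of 35 — 110 left.
Give Gen-15 35 to hit its cap of 35 — 75 left.
Gen-23: +75 (room for 95) → 75. Pool exhausted.
Total = 27×65 + 16×55 + 11×35 + 15×80 + 4×75 + 5×35 = 4695.

4695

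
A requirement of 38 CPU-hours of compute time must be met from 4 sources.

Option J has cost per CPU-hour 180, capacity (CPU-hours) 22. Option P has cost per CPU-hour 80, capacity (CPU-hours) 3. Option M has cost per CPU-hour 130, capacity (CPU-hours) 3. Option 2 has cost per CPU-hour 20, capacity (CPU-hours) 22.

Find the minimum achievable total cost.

Fill from the cheapest source first.
Take 22 from Option 2 at 20 → need 16 more.
Take 3 from Option P at 80 → need 13 more.
Option M at 130: take all 3 CPU-hours → 10 still needed.
Option J (180): take the remaining 10 → done.
Cost = 22×20 + 3×80 + 3×130 + 10×180 = 2870.

2870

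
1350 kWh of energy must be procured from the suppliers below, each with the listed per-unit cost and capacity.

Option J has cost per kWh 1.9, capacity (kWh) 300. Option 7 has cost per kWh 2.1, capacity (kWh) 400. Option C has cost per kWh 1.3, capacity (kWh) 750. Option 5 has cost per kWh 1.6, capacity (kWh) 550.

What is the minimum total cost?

1950

Cheapest first:
Take 750 from Option C at 1.3 — need 600 more.
Option 5 at 1.6: take all 550 kWh — 50 still needed.
Option J at 1.9: take 50 of its 300 — requirement met.
Option 7: unused.
Cost = 750×1.3 + 550×1.6 + 50×1.9 = 1950.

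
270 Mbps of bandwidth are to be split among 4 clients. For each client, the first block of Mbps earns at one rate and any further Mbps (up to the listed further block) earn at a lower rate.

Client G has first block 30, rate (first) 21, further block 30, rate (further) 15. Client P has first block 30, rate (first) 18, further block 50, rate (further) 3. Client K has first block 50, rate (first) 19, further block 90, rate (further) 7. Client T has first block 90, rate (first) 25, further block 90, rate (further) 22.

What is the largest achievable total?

5990

Order all 8 blocks by rate: Client T/T1 25 > Client T/T2 22 > Client G/T1 21 > Client K/T1 19 > Client P/T1 18 > Client G/T2 15 > Client K/T2 7 > Client P/T2 3.
Fill Client T T1 block (90 at 25) — 180 left.
Fill Client T T2 block (90 at 22) — 90 left.
Client G T1 at 21: fill all 30 — 60 left.
Fill Client K T1 block (50 at 19) — 10 left.
10 remain; put them into Client P T1 at 18.
Total = 25×90 + 22×90 + 21×30 + 19×50 + 18×10 = 5990.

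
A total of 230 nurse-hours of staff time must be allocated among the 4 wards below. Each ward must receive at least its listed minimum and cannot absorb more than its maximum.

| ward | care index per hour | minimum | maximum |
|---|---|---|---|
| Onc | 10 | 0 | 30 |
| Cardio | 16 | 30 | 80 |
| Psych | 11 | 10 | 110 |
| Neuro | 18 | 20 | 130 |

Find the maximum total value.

3840

Meeting every minimum uses 0+30+10+20 = 60 nurse-hours, leaving 170.
Highest care index per hour first: Neuro 18 > Cardio 16 > Psych 11 > Onc 10.
Give Neuro 110 more to hit its cap of 130 → 60 left.
Cardio: +50 to 80 (cap) → 10 left.
Psych has room for 100 more but only 10 remain, so it gets 20.
Total = 16×80 + 11×20 + 18×130 = 3840.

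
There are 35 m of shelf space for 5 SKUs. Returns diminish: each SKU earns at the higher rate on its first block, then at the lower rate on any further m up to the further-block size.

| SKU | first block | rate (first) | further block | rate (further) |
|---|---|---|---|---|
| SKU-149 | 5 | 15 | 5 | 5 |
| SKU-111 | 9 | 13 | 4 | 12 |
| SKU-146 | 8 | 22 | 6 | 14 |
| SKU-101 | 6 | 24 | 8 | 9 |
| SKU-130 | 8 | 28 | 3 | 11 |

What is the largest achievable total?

729

Treat each block as its own option and order by rate: SKU-130/first 28 > SKU-101/first 24 > SKU-146/first 22 > SKU-149/first 15 > SKU-146/second 14 > SKU-111/first 13 > SKU-111/second 12 > SKU-130/second 11 > SKU-101/second 9 > SKU-149/second 5.
Fill SKU-130 first block (8 at 28) → 27 left.
SKU-101/first (24): +6 → 21 left.
SKU-146 first at 22: fill all 8 → 13 left.
SKU-149/first (15): +5 → 8 left.
SKU-146 second at 14: fill all 6 → 2 left.
SKU-111/first: +2 of 9 at 13; pool empty.
Total = 28×8 + 24×6 + 22×8 + 15×5 + 14×6 + 13×2 = 729.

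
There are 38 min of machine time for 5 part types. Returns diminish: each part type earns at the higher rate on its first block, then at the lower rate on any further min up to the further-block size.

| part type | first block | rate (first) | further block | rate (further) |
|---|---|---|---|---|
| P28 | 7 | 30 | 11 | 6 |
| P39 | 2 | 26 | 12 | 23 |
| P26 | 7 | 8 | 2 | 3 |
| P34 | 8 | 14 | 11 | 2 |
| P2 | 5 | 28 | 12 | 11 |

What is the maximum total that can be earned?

Treat each block as its own option and order by rate: P28/T1 30 > P2/T1 28 > P39/T1 26 > P39/T2 23 > P34/T1 14 > P2/T2 11 > P26/T1 8 > P28/T2 6 > P26/T2 3 > P34/T2 2.
P28/T1 (30): +7 → 31 left.
Fill P2 T1 block (5 at 28) → 26 left.
Fill P39 T1 block (2 at 26) → 24 left.
Fill P39 T2 block (12 at 23) → 12 left.
Fill P34 T1 block (8 at 14) → 4 left.
P2 T2 at 11: only 4 left, fill 4.
Total = 30×7 + 28×5 + 26×2 + 23×12 + 14×8 + 11×4 = 834.

834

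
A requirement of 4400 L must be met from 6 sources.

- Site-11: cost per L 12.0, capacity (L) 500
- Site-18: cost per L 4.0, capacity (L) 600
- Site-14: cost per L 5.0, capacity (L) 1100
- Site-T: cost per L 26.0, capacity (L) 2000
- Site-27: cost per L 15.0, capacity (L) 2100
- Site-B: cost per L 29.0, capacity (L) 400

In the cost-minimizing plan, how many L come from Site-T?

100

Fill from the cheapest source first.
Take 600 from Site-18 at 4.0 ; need 3800 more.
Take 1100 from Site-14 at 5.0 ; need 2700 more.
Take 500 from Site-11 at 12.0 ; need 2200 more.
Site-27 (15.0): use full 2100 ; 100 L to go.
Site-T at 26.0: take 100 of its 2000 ; requirement met.
Site-B: unused.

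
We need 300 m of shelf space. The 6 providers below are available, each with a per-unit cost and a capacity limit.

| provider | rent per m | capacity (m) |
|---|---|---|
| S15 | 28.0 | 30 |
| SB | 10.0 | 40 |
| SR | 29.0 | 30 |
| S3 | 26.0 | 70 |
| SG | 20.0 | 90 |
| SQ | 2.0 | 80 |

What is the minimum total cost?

Fill from the cheapest provider first.
SQ at 2.0: take all 80 m → 220 still needed.
SB (10.0): use full 40 → 180 m to go.
SG at 20.0: take all 90 m → 90 still needed.
Take 70 from S3 at 26.0 → need 20 more.
S15 (28.0): take the remaining 20 → done.
SR: unused.
Cost = 80×2.0 + 40×10.0 + 90×20.0 + 70×26.0 + 20×28.0 = 4740.

4740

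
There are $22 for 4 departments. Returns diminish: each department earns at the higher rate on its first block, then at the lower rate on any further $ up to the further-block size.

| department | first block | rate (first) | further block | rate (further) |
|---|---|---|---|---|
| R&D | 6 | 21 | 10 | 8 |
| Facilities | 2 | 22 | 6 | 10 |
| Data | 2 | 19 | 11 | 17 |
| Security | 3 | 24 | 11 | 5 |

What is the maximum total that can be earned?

433

Rank every tier by rate: Security/first 24 > Facilities/first 22 > R&D/first 21 > Data/first 19 > Data/second 17 > Facilities/second 10 > R&D/second 8 > Security/second 5.
Security/first (24): +3 — 19 left.
Facilities/first (22): +2 — 17 left.
Fill R&D first block (6 at 21) — 11 left.
Data/first (19): +2 — 9 left.
Data second at 17: only 9 left, fill 9.
Total = 24×3 + 22×2 + 21×6 + 19×2 + 17×9 = 433.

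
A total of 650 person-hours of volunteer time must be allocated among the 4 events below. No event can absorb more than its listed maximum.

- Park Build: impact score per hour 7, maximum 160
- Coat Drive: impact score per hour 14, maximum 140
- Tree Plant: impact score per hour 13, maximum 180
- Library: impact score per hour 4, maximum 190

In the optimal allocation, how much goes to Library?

Highest impact score per hour first: Coat Drive 14 > Tree Plant 13 > Park Build 7 > Library 4.
Coat Drive: +140 to 140 (cap) → 510 left.
Give Tree Plant 180 to hit its cap of 180 → 330 left.
Park Build: +160 to 160 (cap) → 170 left.
Only 170 left; Library takes them to reach 170.

170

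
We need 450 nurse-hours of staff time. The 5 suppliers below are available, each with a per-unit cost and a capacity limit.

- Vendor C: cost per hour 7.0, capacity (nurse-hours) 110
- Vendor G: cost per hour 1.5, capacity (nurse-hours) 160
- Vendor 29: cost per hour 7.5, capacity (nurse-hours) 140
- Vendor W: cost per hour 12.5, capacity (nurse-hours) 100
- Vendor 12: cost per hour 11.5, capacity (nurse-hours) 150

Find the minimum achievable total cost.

Cheapest first:
Vendor G (1.5): use full 160 — 290 nurse-hours to go.
Vendor C at 7.0: take all 110 nurse-hours — 180 still needed.
Vendor 29 (7.5): use full 140 — 40 nurse-hours to go.
Take 40 from Vendor 12 at 11.5 to finish.
Vendor W: unused.
Cost = 160×1.5 + 110×7.0 + 140×7.5 + 40×11.5 = 2520.

2520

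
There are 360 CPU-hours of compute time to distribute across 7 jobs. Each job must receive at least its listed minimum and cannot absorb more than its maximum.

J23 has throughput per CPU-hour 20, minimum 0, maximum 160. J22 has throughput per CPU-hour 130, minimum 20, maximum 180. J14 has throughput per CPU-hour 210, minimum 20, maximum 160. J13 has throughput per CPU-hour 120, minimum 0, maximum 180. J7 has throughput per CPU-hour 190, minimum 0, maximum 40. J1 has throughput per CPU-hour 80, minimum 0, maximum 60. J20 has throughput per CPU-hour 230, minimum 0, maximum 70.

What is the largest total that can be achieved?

69000

Meeting every minimum uses 0+20+20+0+0+0+0 = 40 CPU-hours, leaving 320.
Order the jobs by throughput per CPU-hour: J20 230 > J14 210 > J7 190 > J22 130 > J13 120 > J1 80 > J23 20.
J20 takes 70 more to reach its cap of 70 ; 250 left.
J14: +140 to 160 (cap) ; 110 left.
J7 takes 40 more to reach its cap of 40 ; 70 left.
J22: +70 (room for 160) → 90. Pool exhausted.
Total = 130×90 + 210×160 + 190×40 + 230×70 = 69000.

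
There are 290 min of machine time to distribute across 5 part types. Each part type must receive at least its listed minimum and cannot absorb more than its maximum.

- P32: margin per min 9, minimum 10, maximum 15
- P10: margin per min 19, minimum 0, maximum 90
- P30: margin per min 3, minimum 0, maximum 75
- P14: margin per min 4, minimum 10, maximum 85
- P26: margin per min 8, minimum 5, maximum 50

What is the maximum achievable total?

2735

Meeting every minimum uses 10+0+0+10+5 = 25 min, leaving 265.
Highest margin per min first: P10 19 > P32 9 > P26 8 > P14 4 > P30 3.
Give P10 90 more to hit its cap of 90 → 175 left.
P32: +5 to 15 (cap) → 170 left.
P26 takes 45 more to reach its cap of 50 → 125 left.
Give P14 75 more to hit its cap of 85 → 50 left.
Only 50 left; P30 takes them to reach 50.
Total = 9×15 + 19×90 + 3×50 + 4×85 + 8×50 = 2735.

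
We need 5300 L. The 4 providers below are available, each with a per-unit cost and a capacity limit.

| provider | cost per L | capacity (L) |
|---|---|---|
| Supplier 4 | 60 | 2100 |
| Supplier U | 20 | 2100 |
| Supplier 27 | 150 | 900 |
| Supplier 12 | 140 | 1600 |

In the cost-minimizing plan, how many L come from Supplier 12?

1100

Use providers in increasing cost order.
Take 2100 from Supplier U at 20 ; need 3200 more.
Supplier 4 (60): use full 2100 ; 1100 L to go.
Supplier 12 at 140: take 1100 of its 1600 ; requirement met.
Supplier 27: unused.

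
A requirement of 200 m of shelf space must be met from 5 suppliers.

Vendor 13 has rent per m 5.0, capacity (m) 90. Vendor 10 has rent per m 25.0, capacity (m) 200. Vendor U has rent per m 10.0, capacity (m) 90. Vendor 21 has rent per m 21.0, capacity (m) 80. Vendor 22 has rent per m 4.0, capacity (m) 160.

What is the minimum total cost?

840

Fill from the cheapest supplier first.
Vendor 22 at 4.0: take all 160 m → 40 still needed.
Vendor 13 (5.0): take the remaining 40 → done.
Vendor U, Vendor 21, Vendor 10: unused.
Cost = 160×4.0 + 40×5.0 = 840.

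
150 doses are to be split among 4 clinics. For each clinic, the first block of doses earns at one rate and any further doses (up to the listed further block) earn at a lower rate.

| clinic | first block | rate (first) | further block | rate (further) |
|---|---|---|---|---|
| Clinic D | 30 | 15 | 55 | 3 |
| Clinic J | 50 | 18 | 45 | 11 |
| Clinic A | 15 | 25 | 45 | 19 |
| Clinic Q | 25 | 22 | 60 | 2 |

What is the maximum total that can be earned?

Rank every tier by rate: Clinic A/first 25 > Clinic Q/first 22 > Clinic A/second 19 > Clinic J/first 18 > Clinic D/first 15 > Clinic J/second 11 > Clinic D/second 3 > Clinic Q/second 2.
Fill Clinic A first block (15 at 25) — 135 left.
Clinic Q first at 22: fill all 25 — 110 left.
Clinic A second at 19: fill all 45 — 65 left.
Clinic J first at 18: fill all 50 — 15 left.
15 remain; put them into Clinic D first at 15.
Total = 25×15 + 22×25 + 19×45 + 18×50 + 15×15 = 2905.

2905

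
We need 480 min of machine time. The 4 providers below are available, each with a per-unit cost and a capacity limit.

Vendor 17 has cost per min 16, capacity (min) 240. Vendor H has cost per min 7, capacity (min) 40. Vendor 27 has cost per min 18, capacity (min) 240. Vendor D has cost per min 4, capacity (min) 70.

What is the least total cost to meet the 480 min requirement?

Fill from the cheapest provider first.
Vendor D at 4: take all 70 min → 410 still needed.
Take 40 from Vendor H at 7 → need 370 more.
Vendor 17 at 16: take all 240 min → 130 still needed.
Vendor 27 at 18: take 130 of its 240 → requirement met.
Cost = 70×4 + 40×7 + 240×16 + 130×18 = 6740.

6740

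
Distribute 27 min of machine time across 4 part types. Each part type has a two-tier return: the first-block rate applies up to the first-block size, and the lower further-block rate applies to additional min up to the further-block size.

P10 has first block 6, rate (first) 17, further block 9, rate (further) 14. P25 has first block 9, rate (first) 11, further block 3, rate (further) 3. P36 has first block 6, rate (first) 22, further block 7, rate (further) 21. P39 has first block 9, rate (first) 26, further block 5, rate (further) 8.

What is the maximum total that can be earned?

598

Treat each block as its own option and order by rate: P39/tier1 26 > P36/tier1 22 > P36/tier2 21 > P10/tier1 17 > P10/tier2 14 > P25/tier1 11 > P39/tier2 8 > P25/tier2 3.
Fill P39 tier1 block (9 at 26) — 18 left.
P36/tier1 (22): +6 — 12 left.
P36 tier2 at 21: fill all 7 — 5 left.
P10 tier1 at 17: only 5 left, fill 5.
Total = 26×9 + 22×6 + 21×7 + 17×5 = 598.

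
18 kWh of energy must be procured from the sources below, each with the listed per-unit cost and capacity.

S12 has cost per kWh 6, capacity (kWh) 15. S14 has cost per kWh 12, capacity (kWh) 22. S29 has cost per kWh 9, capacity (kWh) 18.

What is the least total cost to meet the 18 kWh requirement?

117

Cheapest first:
S12 at 6: take all 15 kWh ; 3 still needed.
S29 at 9: take 3 of its 18 ; requirement met.
S14: unused.
Cost = 15×6 + 3×9 = 117.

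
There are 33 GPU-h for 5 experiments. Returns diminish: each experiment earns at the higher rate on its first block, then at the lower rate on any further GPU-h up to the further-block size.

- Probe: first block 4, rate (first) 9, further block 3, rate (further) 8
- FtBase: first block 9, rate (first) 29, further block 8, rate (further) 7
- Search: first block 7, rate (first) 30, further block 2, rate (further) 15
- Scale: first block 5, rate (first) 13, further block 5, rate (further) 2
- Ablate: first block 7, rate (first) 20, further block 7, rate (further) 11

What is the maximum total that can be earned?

Order all 10 blocks by rate: Search/T1 30 > FtBase/T1 29 > Ablate/T1 20 > Search/T2 15 > Scale/T1 13 > Ablate/T2 11 > Probe/T1 9 > Probe/T2 8 > FtBase/T2 7 > Scale/T2 2.
Fill Search T1 block (7 at 30) → 26 left.
FtBase/T1 (29): +9 → 17 left.
Ablate T1 at 20: fill all 7 → 10 left.
Fill Search T2 block (2 at 15) → 8 left.
Scale T1 at 13: fill all 5 → 3 left.
Ablate/T2: +3 of 7 at 11; pool empty.
Total = 30×7 + 29×9 + 20×7 + 15×2 + 13×5 + 11×3 = 739.

739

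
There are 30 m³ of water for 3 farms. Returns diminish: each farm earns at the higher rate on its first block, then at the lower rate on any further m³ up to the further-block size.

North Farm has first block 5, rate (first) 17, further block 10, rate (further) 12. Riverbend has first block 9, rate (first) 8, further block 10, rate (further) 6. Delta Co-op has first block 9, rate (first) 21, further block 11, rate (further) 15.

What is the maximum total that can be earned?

499

Rank every tier by rate: Delta Co-op/first 21 > North Farm/first 17 > Delta Co-op/second 15 > North Farm/second 12 > Riverbend/first 8 > Riverbend/second 6.
Delta Co-op/first (21): +9 → 21 left.
North Farm/first (17): +5 → 16 left.
Delta Co-op second at 15: fill all 11 → 5 left.
North Farm/second: +5 of 10 at 12; pool empty.
Total = 21×9 + 17×5 + 15×11 + 12×5 = 499.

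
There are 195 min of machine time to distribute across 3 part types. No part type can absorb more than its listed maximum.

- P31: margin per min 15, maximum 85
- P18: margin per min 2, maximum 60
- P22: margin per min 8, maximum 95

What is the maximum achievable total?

Highest margin per min first: P31 15 > P22 8 > P18 2.
P31: +85 to 85 (cap) → 110 left.
Give P22 95 to hit its cap of 95 → 15 left.
Only 15 left; P18 takes them to reach 15.
Total = 15×85 + 2×15 + 8×95 = 2065.

2065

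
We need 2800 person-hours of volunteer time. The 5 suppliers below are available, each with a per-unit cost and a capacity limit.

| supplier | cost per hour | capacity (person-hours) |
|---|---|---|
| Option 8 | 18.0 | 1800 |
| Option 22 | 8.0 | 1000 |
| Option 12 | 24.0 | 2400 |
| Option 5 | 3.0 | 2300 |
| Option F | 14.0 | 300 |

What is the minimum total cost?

Cheapest first:
Option 5 at 3.0: take all 2300 person-hours → 500 still needed.
Take 500 from Option 22 at 8.0 to finish.
Option F, Option 8, Option 12: unused.
Cost = 2300×3.0 + 500×8.0 = 10900.

10900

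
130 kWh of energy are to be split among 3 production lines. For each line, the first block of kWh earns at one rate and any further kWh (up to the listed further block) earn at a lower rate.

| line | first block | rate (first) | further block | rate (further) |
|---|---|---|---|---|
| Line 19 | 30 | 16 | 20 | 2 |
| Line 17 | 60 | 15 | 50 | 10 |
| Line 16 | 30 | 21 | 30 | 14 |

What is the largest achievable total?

2150

Rank every tier by rate: Line 16/T1 21 > Line 19/T1 16 > Line 17/T1 15 > Line 16/T2 14 > Line 17/T2 10 > Line 19/T2 2.
Line 16/T1 (21): +30 — 100 left.
Line 19/T1 (16): +30 — 70 left.
Fill Line 17 T1 block (60 at 15) — 10 left.
10 remain; put them into Line 16 T2 at 14.
Total = 21×30 + 16×30 + 15×60 + 14×10 = 2150.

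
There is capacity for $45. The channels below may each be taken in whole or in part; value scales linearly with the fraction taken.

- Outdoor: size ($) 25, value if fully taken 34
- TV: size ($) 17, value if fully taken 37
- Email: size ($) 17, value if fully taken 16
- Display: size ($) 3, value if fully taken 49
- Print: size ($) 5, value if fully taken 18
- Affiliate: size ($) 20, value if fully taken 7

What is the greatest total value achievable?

Best value per unit of size first: Display 49/3≈16.3, Print 18/5≈3.6, TV 37/17≈2.18, Outdoor 34/25≈1.36, Email 16/17≈0.941, Affiliate 7/20≈0.35.
All 3 $ of Display fit (value 49) → 42 remain.
All 5 $ of Print fit (value 18) → 37 remain.
Take all of TV (17 $, value 37) → 20 $ left.
Only 20 $ remain; take 20/25 of Outdoor for value 34×20/25 = 27.2.
Total value = 131.2.

131.2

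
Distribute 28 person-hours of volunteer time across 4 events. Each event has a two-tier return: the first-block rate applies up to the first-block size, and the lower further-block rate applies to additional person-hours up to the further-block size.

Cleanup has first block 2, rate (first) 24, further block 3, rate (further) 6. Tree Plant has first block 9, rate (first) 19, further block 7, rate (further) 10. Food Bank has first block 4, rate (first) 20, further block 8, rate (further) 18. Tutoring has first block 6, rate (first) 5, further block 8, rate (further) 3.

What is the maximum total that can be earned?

493

Treat each block as its own option and order by rate: Cleanup/tier1 24 > Food Bank/tier1 20 > Tree Plant/tier1 19 > Food Bank/tier2 18 > Tree Plant/tier2 10 > Cleanup/tier2 6 > Tutoring/tier1 5 > Tutoring/tier2 3.
Cleanup/tier1 (24): +2 ; 26 left.
Food Bank tier1 at 20: fill all 4 ; 22 left.
Tree Plant tier1 at 19: fill all 9 ; 13 left.
Food Bank tier2 at 18: fill all 8 ; 5 left.
Tree Plant/tier2: +5 of 7 at 10; pool empty.
Total = 24×2 + 20×4 + 19×9 + 18×8 + 10×5 = 493.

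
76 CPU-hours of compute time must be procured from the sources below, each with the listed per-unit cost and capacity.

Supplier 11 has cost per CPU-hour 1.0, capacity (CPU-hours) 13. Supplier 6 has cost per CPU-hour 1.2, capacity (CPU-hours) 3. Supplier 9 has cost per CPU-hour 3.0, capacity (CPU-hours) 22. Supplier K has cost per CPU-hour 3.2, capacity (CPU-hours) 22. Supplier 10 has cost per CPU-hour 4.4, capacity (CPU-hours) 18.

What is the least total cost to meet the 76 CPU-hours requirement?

223.4

Fill from the cheapest source first.
Supplier 11 (1.0): use full 13 — 63 CPU-hours to go.
Take 3 from Supplier 6 at 1.2 — need 60 more.
Take 22 from Supplier 9 at 3.0 — need 38 more.
Supplier K at 3.2: take all 22 CPU-hours — 16 still needed.
Supplier 10 (4.4): take the remaining 16 — done.
Cost = 13×1.0 + 3×1.2 + 22×3.0 + 22×3.2 + 16×4.4 = 223.4.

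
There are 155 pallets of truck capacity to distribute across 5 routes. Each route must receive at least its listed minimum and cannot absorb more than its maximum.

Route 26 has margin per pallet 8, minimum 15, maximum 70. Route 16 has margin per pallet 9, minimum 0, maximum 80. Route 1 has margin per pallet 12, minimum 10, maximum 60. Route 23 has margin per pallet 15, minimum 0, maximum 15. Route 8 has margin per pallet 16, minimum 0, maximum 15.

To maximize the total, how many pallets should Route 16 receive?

50

Meeting every minimum uses 15+0+10+0+0 = 25 pallets, leaving 130.
Highest margin per pallet first: Route 8 16 > Route 23 15 > Route 1 12 > Route 16 9 > Route 26 8.
Give Route 8 15 more to hit its cap of 15 → 115 left.
Give Route 23 15 more to hit its cap of 15 → 100 left.
Give Route 1 50 more to hit its cap of 60 → 50 left.
Route 16 has room for 80 more but only 50 remain, so it gets 50.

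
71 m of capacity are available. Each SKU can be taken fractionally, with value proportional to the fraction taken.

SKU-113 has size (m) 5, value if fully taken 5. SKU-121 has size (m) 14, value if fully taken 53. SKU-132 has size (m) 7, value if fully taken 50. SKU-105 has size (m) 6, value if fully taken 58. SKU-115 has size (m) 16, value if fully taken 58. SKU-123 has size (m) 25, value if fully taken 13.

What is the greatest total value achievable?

235.96

Rank by value-to-size ratio: SKU-105 58/6≈9.67, SKU-132 50/7≈7.14, SKU-121 53/14≈3.79, SKU-115 58/16≈3.62, SKU-113 5/5≈1, SKU-123 13/25≈0.52.
Take all of SKU-105 (6 m, value 58) ; 65 m left.
SKU-132: take in full, 7 m for value 50 ; 58 left.
Take all of SKU-121 (14 m, value 53) ; 44 m left.
Take all of SKU-115 (16 m, value 58) ; 28 m left.
Take all of SKU-113 (5 m, value 5) ; 23 m left.
23 m left: a 23/25 share of SKU-123 gives 13×23/25 = 11.96.
Total value = 235.96.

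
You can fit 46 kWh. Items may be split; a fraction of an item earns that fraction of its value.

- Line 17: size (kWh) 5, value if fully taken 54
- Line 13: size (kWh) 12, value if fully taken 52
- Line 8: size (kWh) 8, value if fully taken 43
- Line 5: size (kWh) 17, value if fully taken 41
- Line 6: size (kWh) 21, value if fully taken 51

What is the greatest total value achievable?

Rank by value-to-size ratio: Line 17 54/5≈10.8, Line 8 43/8≈5.38, Line 13 52/12≈4.33, Line 6 51/21≈2.43, Line 5 41/17≈2.41.
All 5 kWh of Line 17 fit (value 54) — 41 remain.
Line 8: take in full, 8 kWh for value 43 — 33 left.
Line 13: take in full, 12 kWh for value 52 — 21 left.
All 21 kWh of Line 6 fit (value 51) — 0 remain.
Total value = 200.

200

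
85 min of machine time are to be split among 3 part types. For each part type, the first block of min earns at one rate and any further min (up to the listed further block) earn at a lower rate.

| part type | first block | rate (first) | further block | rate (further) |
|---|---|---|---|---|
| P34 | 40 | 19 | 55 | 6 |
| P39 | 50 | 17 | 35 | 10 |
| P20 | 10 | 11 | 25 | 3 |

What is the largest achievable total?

1525

Rank every tier by rate: P34/first 19 > P39/first 17 > P20/first 11 > P39/second 10 > P34/second 6 > P20/second 3.
P34/first (19): +40 → 45 left.
P39 first at 17: only 45 left, fill 45.
Total = 19×40 + 17×45 = 1525.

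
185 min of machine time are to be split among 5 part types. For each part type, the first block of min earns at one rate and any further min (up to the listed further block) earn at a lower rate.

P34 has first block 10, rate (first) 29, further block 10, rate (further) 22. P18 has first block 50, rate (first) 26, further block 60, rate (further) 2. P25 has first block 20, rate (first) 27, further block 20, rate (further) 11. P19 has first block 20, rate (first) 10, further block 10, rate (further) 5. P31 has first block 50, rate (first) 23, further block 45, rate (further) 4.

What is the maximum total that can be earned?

Order all 10 blocks by rate: P34/tier1 29 > P25/tier1 27 > P18/tier1 26 > P31/tier1 23 > P34/tier2 22 > P25/tier2 11 > P19/tier1 10 > P19/tier2 5 > P31/tier2 4 > P18/tier2 2.
P34 tier1 at 29: fill all 10 — 175 left.
P25 tier1 at 27: fill all 20 — 155 left.
Fill P18 tier1 block (50 at 26) — 105 left.
P31 tier1 at 23: fill all 50 — 55 left.
Fill P34 tier2 block (10 at 22) — 45 left.
P25 tier2 at 11: fill all 20 — 25 left.
P19 tier1 at 10: fill all 20 — 5 left.
5 remain; put them into P19 tier2 at 5.
Total = 29×10 + 27×20 + 26×50 + 23×50 + 22×10 + 11×20 + 10×20 + 5×5 = 3945.

3945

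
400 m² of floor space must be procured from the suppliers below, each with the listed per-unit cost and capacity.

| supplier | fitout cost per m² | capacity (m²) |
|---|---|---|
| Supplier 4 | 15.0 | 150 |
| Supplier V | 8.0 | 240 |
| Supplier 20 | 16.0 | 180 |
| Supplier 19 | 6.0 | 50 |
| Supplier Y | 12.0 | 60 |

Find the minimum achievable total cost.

3690

Use suppliers in increasing cost order.
Supplier 19 (6.0): use full 50 → 350 m² to go.
Take 240 from Supplier V at 8.0 → need 110 more.
Supplier Y at 12.0: take all 60 m² → 50 still needed.
Supplier 4 at 15.0: take 50 of its 150 → requirement met.
Supplier 20: unused.
Cost = 50×6.0 + 240×8.0 + 60×12.0 + 50×15.0 = 3690.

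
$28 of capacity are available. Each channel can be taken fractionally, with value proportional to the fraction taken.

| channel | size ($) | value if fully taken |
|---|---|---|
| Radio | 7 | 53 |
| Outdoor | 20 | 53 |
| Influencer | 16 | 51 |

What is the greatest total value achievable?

Sort by value density: Radio 53/7≈7.57, Influencer 51/16≈3.19, Outdoor 53/20≈2.65.
Take all of Radio (7 $, value 53) ; 21 $ left.
All 16 $ of Influencer fit (value 51) ; 5 remain.
5 $ left: a 5/20 share of Outdoor gives 53×5/20 = 13.25.
Total value = 117.25.

117.25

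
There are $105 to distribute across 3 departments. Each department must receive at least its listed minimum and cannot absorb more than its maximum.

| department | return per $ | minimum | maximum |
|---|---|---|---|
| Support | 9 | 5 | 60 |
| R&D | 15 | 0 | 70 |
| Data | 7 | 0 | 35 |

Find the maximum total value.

Meeting every minimum uses 5+0+0 = 5 $, leaving 100.
Rank by return per $: R&D 15 > Support 9 > Data 7.
R&D takes 70 more to reach its cap of 70 ; 30 left.
Support: +30 (room for 55) → 35. Pool exhausted.
Total = 9×35 + 15×70 = 1365.

1365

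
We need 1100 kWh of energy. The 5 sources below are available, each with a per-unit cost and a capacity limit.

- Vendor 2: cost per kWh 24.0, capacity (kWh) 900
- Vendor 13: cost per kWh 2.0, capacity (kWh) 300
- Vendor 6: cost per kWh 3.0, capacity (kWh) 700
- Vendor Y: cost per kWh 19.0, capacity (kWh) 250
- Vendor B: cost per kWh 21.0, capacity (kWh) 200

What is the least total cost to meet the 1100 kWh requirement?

4600

Use sources in increasing cost order.
Vendor 13 at 2.0: take all 300 kWh ; 800 still needed.
Vendor 6 (3.0): use full 700 ; 100 kWh to go.
Vendor Y (19.0): take the remaining 100 ; done.
Vendor B, Vendor 2: unused.
Cost = 300×2.0 + 700×3.0 + 100×19.0 = 4600.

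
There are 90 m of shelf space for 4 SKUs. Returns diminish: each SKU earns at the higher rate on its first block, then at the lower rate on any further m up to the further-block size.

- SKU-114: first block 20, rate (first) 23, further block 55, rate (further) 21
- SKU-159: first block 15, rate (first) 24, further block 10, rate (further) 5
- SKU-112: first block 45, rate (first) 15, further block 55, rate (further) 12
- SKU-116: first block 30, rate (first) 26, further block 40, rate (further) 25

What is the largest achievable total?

Treat each block as its own option and order by rate: SKU-116/T1 26 > SKU-116/T2 25 > SKU-159/T1 24 > SKU-114/T1 23 > SKU-114/T2 21 > SKU-112/T1 15 > SKU-112/T2 12 > SKU-159/T2 5.
SKU-116 T1 at 26: fill all 30 — 60 left.
SKU-116/T2 (25): +40 — 20 left.
Fill SKU-159 T1 block (15 at 24) — 5 left.
SKU-114/T1: +5 of 20 at 23; pool empty.
Total = 26×30 + 25×40 + 24×15 + 23×5 = 2255.

2255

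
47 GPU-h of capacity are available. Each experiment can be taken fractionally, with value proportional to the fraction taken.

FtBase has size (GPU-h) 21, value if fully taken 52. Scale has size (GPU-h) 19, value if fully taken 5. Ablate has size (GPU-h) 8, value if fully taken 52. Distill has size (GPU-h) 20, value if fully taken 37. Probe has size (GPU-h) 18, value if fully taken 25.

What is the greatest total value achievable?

137.3

Rank by value-to-size ratio: Ablate 52/8≈6.5, FtBase 52/21≈2.48, Distill 37/20≈1.85, Probe 25/18≈1.39, Scale 5/19≈0.263.
Take all of Ablate (8 GPU-h, value 52) — 39 GPU-h left.
Take all of FtBase (21 GPU-h, value 52) — 18 GPU-h left.
Only 18 GPU-h remain; take 18/20 of Distill for value 37×18/20 = 33.3.
Total value = 137.3.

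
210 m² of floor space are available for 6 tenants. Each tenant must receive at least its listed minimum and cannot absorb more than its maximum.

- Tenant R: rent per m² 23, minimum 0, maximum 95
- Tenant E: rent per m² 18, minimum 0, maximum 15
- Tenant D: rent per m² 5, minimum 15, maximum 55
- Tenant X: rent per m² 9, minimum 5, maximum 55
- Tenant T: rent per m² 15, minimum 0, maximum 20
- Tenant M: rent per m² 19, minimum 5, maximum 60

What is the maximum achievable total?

4015

Meeting every minimum uses 0+0+15+5+0+5 = 25 m², leaving 185.
Highest rent per m² first: Tenant R 23 > Tenant M 19 > Tenant E 18 > Tenant T 15 > Tenant X 9 > Tenant D 5.
Give Tenant R 95 more to hit its cap of 95 → 90 left.
Give Tenant M 55 more to hit its cap of 60 → 35 left.
Tenant E takes 15 more to reach its cap of 15 → 20 left.
Tenant T: +20 to 20 (cap) → 0 left.
Total = 23×95 + 18×15 + 5×15 + 9×5 + 15×20 + 19×60 = 4015.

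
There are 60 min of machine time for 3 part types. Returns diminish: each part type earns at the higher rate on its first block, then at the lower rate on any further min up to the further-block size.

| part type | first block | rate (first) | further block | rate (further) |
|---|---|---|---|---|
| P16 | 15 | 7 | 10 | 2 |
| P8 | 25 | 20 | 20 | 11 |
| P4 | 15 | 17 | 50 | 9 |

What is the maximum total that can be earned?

Rank every tier by rate: P8/T1 20 > P4/T1 17 > P8/T2 11 > P4/T2 9 > P16/T1 7 > P16/T2 2.
Fill P8 T1 block (25 at 20) → 35 left.
Fill P4 T1 block (15 at 17) → 20 left.
Fill P8 T2 block (20 at 11) → 0 left.
Total = 20×25 + 17×15 + 11×20 = 975.

975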